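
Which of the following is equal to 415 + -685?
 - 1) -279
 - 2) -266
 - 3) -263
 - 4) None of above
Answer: 4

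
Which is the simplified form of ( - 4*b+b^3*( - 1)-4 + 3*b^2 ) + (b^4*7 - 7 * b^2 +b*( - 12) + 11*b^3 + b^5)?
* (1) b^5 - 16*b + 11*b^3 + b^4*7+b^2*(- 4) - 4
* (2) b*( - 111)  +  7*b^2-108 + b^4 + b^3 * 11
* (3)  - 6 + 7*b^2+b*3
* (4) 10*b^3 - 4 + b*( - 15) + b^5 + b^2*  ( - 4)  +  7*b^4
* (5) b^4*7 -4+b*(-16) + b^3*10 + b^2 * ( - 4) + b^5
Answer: 5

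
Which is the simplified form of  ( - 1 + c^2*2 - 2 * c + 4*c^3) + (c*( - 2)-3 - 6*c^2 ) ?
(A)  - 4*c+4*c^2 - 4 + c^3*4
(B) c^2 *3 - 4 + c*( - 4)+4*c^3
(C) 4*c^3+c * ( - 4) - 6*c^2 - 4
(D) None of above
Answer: D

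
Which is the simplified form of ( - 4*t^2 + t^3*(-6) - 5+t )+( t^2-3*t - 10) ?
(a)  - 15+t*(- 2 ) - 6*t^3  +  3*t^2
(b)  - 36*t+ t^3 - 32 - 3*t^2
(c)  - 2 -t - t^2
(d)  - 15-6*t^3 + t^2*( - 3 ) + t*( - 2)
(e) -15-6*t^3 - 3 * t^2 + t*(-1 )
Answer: d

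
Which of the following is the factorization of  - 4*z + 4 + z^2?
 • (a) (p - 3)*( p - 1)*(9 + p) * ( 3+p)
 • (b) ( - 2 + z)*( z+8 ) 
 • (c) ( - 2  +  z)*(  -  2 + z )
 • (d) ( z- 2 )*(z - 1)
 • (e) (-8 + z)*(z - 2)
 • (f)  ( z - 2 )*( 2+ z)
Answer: c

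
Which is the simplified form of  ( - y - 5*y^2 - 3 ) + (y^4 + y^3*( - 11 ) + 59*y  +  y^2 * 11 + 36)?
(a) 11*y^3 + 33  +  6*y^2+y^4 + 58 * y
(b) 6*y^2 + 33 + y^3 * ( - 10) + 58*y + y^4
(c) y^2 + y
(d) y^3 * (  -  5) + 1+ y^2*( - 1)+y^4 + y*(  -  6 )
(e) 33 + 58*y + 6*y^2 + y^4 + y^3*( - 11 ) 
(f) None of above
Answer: e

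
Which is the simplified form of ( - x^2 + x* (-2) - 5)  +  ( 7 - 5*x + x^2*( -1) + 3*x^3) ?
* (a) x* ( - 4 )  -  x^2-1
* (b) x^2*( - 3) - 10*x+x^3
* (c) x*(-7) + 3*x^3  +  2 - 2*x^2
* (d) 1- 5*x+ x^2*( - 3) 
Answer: c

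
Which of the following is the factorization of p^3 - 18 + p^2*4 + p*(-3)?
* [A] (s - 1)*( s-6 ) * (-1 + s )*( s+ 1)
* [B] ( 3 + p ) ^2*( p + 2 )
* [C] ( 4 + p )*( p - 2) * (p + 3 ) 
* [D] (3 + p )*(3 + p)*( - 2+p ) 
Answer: D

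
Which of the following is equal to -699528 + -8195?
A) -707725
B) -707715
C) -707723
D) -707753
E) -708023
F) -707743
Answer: C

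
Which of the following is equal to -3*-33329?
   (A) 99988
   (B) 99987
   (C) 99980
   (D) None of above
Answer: B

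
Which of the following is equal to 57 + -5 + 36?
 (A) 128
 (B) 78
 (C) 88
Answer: C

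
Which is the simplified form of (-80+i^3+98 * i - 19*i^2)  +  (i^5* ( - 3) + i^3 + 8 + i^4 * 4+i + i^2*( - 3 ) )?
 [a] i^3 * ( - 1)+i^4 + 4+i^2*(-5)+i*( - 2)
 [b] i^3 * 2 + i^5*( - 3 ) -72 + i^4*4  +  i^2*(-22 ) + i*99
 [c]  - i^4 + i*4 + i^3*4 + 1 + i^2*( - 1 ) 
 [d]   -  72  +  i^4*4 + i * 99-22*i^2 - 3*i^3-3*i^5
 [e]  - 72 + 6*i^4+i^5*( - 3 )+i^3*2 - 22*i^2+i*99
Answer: b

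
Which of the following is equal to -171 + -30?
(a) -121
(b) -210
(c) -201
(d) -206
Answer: c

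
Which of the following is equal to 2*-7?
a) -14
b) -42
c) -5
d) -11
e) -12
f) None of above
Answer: a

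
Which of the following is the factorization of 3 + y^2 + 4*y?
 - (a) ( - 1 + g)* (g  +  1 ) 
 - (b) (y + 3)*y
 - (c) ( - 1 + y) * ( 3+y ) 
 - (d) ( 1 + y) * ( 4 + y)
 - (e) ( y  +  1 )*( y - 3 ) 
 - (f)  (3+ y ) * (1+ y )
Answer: f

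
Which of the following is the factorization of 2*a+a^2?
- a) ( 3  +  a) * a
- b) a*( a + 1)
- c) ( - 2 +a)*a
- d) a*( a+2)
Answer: d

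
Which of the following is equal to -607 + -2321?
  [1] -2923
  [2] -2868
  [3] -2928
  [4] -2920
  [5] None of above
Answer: 3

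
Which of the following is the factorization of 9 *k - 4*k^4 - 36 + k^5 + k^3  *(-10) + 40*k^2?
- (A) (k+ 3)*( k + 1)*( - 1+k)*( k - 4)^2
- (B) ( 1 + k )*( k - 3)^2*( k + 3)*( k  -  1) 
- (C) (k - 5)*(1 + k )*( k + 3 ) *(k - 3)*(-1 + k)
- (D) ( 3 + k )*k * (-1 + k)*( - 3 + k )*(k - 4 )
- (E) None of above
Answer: E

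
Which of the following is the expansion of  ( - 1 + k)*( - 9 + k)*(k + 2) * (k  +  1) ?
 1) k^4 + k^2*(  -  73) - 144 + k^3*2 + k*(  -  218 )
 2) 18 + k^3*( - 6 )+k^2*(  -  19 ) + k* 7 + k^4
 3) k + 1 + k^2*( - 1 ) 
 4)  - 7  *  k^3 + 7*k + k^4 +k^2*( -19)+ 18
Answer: 4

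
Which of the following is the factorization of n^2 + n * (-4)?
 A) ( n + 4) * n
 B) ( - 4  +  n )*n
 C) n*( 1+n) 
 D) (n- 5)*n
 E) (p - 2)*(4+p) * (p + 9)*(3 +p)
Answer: B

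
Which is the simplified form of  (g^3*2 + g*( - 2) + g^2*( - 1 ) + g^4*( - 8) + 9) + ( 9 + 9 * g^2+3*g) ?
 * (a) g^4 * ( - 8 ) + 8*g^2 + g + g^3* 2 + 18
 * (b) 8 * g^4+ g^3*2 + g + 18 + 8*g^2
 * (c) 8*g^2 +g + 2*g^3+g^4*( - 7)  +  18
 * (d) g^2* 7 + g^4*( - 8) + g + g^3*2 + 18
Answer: a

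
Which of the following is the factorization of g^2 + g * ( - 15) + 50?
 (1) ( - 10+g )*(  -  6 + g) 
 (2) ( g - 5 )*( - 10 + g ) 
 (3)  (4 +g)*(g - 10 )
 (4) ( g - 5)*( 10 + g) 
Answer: 2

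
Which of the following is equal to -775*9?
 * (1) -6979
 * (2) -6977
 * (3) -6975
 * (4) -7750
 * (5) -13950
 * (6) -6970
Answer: 3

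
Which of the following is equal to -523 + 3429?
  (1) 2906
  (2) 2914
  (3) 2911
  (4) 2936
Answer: 1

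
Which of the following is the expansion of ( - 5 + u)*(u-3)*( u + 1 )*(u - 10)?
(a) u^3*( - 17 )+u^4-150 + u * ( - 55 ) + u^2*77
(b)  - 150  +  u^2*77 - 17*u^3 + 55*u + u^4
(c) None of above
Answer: a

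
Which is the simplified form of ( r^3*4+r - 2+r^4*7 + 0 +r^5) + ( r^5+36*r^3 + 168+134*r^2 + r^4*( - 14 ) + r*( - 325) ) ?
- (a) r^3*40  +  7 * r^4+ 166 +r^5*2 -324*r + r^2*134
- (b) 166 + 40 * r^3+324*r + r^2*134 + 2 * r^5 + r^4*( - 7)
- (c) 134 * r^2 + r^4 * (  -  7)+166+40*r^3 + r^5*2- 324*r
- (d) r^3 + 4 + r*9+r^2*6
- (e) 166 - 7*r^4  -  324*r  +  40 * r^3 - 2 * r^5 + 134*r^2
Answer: c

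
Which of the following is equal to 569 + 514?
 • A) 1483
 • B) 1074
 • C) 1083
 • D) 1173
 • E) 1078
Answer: C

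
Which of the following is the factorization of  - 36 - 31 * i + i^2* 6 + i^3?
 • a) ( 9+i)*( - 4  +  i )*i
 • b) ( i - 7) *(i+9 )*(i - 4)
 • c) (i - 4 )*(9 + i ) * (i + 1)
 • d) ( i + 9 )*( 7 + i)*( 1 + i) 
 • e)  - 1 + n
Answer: c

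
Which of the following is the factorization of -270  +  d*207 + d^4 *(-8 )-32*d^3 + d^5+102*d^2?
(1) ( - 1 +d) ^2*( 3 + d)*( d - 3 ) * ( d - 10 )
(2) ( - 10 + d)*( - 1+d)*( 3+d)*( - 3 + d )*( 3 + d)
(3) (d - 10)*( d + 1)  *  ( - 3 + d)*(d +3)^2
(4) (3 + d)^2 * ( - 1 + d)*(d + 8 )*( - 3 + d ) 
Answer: 2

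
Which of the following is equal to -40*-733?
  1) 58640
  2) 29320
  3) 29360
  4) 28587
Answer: 2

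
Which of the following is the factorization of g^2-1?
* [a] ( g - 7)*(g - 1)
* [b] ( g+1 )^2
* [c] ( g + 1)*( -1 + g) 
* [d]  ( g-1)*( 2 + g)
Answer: c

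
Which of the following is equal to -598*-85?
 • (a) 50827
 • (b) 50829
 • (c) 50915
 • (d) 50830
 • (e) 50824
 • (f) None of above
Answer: d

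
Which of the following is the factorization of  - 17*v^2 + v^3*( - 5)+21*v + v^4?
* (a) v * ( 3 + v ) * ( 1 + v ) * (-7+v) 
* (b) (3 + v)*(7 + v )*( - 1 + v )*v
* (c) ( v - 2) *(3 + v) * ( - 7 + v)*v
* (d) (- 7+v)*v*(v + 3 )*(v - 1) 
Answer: d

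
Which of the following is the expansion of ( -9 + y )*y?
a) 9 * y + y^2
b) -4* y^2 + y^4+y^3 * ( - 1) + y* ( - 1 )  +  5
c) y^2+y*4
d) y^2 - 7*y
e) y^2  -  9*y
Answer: e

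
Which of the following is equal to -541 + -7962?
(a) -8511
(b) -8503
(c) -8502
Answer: b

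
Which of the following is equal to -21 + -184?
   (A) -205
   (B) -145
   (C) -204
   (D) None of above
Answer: A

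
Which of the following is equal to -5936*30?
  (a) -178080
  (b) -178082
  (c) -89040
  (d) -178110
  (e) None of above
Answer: a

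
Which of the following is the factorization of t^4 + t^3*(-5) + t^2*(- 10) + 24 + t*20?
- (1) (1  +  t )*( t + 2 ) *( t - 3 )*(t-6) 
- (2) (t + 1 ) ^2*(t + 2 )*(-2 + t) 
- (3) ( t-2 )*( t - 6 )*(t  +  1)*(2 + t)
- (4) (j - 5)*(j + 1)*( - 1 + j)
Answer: 3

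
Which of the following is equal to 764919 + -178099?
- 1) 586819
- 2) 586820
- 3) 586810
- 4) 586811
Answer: 2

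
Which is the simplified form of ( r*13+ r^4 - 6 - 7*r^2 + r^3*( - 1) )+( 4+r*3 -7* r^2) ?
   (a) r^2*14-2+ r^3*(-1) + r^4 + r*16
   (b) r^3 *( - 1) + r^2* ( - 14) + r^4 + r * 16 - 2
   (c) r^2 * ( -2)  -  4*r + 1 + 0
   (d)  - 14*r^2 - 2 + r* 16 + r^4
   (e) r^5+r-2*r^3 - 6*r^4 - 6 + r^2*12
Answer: b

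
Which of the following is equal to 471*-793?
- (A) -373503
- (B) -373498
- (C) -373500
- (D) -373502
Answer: A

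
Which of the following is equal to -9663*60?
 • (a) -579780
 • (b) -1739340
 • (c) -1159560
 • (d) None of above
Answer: a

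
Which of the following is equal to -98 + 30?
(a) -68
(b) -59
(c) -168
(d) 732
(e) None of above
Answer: a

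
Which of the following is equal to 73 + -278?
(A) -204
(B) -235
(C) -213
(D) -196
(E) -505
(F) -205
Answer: F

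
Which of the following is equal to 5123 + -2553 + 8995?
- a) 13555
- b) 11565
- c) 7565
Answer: b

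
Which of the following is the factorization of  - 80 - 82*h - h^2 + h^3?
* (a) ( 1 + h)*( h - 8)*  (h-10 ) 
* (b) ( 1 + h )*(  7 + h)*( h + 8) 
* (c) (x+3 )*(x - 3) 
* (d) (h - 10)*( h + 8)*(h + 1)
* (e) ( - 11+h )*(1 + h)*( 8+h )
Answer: d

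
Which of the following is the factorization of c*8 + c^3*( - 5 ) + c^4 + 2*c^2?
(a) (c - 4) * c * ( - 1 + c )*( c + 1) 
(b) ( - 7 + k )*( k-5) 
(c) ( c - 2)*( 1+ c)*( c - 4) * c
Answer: c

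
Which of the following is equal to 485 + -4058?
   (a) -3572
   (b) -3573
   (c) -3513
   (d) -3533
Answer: b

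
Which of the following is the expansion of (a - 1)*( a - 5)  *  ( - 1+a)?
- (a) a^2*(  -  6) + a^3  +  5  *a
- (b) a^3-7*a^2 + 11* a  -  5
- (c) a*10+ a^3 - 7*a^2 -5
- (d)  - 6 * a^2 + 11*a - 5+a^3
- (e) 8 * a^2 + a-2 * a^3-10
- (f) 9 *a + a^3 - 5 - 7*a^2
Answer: b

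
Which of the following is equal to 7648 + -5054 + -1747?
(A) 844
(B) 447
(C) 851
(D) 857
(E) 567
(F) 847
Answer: F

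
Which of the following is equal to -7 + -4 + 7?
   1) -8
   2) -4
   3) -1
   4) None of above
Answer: 2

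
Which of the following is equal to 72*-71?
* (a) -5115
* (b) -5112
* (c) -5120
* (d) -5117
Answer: b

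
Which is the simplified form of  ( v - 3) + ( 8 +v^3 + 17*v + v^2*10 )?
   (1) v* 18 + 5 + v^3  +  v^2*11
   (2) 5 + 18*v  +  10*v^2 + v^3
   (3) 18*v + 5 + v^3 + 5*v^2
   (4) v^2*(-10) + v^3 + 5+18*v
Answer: 2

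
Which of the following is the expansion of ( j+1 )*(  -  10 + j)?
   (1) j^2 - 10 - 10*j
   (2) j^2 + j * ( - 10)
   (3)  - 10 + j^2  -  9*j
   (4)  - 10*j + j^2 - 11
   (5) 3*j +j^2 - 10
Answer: 3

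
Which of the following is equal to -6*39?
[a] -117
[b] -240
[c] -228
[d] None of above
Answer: d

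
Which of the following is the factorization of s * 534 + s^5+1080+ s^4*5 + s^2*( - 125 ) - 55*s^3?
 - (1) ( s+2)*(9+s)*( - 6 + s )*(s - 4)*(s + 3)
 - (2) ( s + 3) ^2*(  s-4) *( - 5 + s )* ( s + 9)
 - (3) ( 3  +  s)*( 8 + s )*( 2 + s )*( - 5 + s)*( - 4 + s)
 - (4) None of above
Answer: 4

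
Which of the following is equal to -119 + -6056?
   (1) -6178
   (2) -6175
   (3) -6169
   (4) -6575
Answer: 2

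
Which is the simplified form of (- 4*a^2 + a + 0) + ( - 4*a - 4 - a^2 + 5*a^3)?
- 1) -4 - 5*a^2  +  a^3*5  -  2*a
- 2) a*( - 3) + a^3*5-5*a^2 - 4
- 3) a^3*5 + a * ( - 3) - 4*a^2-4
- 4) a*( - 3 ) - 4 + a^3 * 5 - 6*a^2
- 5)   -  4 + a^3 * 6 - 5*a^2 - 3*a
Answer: 2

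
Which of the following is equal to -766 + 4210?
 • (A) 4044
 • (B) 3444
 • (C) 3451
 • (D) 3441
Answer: B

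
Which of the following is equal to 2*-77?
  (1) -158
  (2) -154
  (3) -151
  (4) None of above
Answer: 2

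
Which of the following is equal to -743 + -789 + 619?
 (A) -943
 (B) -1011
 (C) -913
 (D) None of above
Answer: C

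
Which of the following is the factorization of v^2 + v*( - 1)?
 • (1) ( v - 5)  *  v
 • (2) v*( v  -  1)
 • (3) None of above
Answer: 2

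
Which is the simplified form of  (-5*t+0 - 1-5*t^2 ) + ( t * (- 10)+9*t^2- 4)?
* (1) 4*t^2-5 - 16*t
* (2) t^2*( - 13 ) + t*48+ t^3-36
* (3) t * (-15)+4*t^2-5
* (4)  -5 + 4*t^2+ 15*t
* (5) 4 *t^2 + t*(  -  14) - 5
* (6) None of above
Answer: 3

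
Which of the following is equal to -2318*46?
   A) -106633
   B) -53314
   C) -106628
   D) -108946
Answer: C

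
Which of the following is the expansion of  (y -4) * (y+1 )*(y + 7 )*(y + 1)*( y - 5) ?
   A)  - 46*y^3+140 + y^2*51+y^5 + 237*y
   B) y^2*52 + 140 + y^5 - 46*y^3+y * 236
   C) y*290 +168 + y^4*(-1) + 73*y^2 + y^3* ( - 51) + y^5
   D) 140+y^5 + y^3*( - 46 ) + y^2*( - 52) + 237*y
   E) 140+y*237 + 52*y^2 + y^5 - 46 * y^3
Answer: E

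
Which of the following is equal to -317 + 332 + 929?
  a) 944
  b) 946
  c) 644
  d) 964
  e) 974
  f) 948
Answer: a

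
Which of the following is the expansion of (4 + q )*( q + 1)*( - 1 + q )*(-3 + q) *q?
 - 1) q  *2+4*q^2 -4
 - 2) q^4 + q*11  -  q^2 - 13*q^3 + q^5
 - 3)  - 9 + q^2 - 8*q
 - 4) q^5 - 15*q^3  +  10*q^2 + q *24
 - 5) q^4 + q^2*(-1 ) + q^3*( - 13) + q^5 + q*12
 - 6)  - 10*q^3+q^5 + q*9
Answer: 5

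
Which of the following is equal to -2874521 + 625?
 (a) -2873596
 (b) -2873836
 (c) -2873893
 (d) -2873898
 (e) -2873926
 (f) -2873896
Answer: f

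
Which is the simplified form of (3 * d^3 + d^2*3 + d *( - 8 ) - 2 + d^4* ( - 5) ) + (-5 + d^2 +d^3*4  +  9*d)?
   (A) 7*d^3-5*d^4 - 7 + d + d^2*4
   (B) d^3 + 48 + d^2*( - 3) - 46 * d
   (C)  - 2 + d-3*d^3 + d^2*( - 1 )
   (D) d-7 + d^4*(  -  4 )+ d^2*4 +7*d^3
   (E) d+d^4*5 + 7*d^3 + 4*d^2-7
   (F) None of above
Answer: A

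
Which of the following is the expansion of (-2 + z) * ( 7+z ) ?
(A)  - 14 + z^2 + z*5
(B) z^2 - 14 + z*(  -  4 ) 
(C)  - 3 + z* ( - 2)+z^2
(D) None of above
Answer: A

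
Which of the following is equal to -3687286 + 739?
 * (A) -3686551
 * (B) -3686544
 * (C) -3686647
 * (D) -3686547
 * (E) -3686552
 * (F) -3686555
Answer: D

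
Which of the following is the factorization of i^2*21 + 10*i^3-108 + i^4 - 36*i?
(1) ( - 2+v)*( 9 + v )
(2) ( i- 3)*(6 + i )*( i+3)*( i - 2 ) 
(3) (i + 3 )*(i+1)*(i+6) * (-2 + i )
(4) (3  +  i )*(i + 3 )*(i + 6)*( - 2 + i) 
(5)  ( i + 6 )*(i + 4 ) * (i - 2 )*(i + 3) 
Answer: 4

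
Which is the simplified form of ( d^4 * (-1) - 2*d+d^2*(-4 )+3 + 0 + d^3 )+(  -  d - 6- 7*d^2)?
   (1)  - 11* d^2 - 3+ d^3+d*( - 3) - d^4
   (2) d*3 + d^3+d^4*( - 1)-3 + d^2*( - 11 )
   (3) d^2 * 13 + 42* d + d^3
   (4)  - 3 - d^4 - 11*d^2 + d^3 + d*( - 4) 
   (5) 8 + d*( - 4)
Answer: 1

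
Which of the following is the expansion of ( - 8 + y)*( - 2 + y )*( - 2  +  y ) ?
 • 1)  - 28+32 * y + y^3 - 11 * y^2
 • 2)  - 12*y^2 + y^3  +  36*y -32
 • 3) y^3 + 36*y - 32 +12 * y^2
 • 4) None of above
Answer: 2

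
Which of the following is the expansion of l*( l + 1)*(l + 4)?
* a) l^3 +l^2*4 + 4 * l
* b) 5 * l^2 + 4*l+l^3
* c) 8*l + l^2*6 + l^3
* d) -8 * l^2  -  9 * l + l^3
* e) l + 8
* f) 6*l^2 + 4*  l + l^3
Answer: b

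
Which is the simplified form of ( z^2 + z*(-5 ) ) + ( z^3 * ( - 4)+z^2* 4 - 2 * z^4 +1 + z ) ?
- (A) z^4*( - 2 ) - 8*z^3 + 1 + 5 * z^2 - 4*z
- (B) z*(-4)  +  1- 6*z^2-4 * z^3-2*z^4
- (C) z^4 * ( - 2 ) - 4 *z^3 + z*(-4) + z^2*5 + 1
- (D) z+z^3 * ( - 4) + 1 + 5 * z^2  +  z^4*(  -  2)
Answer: C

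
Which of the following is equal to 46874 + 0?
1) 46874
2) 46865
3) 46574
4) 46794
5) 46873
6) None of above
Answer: 1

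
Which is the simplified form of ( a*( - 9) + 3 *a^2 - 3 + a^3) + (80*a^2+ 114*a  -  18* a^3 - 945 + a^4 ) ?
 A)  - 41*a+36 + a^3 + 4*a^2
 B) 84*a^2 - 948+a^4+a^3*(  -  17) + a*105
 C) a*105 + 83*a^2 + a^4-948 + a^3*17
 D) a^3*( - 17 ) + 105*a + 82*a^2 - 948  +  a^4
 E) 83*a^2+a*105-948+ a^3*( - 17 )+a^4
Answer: E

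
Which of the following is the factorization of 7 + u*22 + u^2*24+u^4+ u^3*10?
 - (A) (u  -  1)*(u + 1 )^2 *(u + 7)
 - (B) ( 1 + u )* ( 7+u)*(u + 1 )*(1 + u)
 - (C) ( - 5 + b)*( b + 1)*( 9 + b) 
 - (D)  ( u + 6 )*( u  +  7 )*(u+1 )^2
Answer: B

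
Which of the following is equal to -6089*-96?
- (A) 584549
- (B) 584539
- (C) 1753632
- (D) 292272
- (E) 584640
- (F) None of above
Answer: F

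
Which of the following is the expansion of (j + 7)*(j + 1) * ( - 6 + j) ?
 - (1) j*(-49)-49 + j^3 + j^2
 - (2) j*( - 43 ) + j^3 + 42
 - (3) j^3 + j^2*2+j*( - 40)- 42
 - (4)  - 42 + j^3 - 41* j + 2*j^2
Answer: 4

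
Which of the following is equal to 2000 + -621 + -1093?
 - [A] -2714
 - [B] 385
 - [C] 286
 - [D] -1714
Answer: C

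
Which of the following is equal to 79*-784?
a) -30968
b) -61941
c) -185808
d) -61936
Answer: d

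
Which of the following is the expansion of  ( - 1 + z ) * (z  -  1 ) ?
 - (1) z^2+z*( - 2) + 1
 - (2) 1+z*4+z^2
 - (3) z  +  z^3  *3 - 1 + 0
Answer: 1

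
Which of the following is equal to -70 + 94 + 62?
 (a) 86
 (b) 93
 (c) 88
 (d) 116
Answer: a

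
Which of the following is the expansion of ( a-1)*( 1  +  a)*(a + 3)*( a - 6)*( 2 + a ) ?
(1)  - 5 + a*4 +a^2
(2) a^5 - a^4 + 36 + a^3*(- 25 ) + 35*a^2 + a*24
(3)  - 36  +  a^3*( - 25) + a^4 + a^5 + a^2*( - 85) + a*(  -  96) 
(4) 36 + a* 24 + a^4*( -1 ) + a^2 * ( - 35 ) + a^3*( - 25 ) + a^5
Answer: 4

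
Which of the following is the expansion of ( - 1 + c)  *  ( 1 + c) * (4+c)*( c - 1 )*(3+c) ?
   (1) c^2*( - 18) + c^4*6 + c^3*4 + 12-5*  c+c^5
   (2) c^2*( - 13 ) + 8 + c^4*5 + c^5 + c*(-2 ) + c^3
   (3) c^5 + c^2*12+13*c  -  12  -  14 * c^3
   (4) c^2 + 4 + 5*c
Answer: 1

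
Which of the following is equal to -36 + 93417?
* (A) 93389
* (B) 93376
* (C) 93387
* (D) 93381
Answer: D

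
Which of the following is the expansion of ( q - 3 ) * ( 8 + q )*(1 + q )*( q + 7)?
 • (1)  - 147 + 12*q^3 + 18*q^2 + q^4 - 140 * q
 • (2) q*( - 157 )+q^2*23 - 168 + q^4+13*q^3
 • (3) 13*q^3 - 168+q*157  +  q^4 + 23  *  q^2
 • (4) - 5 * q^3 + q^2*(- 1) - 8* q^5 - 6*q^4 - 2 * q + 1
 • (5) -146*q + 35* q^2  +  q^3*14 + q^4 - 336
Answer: 2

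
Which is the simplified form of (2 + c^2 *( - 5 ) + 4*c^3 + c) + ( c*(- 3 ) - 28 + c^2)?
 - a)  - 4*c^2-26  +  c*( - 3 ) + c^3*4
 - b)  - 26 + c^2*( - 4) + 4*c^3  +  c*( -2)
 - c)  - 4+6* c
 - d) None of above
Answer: b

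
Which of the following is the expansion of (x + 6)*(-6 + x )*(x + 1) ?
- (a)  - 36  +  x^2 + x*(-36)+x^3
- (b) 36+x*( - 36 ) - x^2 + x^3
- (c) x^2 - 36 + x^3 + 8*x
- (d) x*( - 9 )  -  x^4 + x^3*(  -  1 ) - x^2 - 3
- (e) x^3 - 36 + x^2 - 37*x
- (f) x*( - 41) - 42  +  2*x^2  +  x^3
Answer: a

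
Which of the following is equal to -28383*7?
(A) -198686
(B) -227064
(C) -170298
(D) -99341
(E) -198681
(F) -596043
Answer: E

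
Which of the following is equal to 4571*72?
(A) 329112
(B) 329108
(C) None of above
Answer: A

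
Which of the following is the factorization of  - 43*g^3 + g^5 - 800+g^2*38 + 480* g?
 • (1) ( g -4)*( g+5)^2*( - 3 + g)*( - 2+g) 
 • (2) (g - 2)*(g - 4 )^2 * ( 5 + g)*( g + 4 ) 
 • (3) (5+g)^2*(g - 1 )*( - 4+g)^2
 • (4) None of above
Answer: 4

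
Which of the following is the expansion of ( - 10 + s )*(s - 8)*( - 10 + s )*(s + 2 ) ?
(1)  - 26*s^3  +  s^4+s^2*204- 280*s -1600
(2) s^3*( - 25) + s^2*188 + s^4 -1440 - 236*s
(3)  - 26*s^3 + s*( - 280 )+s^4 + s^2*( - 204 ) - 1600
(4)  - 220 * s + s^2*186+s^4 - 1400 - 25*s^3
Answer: 1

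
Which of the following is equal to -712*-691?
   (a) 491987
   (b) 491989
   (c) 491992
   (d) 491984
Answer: c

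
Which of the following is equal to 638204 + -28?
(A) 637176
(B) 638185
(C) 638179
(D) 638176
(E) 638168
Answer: D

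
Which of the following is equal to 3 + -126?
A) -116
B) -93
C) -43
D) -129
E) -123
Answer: E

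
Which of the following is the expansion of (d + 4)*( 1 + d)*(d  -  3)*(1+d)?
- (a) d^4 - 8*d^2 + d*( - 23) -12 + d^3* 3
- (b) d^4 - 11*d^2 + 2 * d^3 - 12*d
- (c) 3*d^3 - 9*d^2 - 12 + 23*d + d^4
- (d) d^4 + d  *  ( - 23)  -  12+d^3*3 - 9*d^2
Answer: d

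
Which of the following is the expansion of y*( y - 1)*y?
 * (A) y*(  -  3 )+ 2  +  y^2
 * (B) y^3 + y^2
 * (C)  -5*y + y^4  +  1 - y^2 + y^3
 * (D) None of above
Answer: D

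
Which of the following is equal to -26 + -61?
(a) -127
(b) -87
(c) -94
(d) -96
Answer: b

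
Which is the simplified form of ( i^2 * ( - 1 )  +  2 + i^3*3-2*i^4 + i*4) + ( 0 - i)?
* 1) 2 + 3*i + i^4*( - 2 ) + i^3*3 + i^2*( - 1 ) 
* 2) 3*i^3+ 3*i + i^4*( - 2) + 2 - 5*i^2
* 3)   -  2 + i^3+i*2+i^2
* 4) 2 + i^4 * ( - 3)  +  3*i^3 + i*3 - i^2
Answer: 1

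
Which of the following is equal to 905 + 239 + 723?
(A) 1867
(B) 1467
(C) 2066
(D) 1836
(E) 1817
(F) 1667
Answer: A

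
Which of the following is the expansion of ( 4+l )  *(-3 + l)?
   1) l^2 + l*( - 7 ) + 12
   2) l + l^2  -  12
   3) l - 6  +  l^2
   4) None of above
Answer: 2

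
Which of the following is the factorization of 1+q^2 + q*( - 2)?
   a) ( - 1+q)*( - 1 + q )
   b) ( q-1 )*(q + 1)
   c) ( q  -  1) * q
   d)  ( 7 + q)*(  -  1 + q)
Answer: a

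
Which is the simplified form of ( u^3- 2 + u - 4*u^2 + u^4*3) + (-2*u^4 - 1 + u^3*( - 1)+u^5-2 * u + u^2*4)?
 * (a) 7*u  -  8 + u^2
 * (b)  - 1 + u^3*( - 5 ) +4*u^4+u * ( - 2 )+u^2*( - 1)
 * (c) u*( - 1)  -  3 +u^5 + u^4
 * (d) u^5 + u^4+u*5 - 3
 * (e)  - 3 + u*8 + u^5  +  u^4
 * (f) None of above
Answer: c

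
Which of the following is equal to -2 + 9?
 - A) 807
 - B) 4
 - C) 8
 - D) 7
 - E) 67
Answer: D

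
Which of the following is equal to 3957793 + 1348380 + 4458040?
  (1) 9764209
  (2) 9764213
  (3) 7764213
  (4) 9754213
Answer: 2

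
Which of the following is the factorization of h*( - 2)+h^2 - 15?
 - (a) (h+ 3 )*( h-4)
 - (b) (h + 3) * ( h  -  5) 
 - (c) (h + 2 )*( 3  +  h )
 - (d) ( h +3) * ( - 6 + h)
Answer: b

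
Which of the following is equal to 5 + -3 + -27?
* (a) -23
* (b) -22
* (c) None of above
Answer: c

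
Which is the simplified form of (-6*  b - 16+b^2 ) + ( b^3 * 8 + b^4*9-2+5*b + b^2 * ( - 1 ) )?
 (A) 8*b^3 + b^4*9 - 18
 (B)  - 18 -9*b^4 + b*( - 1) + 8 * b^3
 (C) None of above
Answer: C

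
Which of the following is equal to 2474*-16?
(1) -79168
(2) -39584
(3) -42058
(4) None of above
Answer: 2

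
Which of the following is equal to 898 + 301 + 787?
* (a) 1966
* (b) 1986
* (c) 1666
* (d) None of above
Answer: b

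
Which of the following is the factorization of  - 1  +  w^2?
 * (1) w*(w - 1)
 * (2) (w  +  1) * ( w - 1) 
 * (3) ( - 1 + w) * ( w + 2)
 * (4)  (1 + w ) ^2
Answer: 2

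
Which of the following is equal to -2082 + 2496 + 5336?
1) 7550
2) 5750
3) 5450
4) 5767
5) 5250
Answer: 2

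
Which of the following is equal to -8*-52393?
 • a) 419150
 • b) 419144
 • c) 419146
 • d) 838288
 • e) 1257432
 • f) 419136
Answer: b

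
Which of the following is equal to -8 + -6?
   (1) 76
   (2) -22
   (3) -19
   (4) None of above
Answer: 4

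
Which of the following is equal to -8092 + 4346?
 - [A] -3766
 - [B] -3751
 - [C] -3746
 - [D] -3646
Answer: C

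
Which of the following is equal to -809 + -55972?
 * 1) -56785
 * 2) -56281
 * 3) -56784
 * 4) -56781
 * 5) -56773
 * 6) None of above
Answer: 4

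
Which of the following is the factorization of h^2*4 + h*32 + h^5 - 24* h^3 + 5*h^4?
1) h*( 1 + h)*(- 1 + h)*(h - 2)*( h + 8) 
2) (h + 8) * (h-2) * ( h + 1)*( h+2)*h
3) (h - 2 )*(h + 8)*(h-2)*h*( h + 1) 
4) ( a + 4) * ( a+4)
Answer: 3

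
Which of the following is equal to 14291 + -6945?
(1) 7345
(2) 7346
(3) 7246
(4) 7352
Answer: 2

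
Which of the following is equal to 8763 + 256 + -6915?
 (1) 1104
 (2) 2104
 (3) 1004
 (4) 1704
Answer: 2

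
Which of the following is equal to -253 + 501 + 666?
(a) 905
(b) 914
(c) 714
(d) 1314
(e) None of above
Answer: b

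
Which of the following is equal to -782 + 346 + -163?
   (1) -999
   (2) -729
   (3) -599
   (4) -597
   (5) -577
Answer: 3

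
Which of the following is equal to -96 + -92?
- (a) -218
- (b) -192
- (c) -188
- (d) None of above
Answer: c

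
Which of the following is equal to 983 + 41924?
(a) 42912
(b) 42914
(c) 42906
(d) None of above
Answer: d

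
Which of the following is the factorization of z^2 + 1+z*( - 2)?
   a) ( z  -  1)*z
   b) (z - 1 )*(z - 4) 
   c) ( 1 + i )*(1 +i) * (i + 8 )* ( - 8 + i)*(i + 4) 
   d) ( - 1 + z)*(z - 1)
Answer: d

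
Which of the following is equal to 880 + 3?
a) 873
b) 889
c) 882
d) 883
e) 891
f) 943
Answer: d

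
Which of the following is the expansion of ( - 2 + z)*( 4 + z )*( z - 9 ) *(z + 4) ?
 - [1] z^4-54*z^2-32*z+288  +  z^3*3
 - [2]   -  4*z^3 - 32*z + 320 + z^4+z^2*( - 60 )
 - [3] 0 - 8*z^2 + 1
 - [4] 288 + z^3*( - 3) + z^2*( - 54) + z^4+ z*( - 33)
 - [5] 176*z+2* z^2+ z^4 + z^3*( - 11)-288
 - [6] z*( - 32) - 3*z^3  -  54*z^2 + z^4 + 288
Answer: 6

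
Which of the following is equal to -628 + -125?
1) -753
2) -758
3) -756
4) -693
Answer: 1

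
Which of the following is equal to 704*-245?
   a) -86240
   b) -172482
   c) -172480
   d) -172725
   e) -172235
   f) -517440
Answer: c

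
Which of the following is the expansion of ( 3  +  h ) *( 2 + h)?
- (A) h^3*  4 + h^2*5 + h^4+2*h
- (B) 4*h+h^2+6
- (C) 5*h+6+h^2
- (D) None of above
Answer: C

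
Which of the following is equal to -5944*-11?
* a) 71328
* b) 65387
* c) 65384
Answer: c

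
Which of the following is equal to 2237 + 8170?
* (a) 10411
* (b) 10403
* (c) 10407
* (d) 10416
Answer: c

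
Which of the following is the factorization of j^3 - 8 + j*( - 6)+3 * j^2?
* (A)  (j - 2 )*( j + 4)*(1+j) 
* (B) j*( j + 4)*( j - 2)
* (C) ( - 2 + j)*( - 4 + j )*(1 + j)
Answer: A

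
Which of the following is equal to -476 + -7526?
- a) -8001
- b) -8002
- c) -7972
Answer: b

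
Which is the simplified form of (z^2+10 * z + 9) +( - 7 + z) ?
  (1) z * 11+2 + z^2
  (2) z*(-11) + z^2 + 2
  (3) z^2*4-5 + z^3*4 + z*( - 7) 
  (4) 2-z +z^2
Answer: 1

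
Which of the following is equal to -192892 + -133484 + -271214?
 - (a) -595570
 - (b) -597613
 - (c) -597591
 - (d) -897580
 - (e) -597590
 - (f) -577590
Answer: e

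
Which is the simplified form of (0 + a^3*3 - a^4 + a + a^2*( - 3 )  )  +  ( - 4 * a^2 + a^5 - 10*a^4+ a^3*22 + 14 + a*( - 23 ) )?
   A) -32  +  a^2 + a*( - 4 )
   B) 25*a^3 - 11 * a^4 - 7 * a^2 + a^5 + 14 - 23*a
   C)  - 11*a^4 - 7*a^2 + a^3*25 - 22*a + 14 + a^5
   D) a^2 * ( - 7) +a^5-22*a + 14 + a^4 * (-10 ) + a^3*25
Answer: C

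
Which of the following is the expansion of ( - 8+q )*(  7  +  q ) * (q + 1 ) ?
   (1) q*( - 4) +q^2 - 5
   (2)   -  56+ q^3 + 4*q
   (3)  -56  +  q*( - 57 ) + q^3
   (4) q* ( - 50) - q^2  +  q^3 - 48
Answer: 3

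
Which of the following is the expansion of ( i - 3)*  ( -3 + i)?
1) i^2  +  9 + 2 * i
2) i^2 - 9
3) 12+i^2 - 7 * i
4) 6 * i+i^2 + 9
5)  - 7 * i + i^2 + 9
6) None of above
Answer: 6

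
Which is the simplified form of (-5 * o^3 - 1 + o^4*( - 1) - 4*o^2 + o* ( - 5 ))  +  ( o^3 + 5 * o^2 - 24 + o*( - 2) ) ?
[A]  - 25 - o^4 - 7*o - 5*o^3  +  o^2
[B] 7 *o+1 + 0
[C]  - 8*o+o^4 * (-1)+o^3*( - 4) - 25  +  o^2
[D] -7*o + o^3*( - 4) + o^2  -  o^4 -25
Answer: D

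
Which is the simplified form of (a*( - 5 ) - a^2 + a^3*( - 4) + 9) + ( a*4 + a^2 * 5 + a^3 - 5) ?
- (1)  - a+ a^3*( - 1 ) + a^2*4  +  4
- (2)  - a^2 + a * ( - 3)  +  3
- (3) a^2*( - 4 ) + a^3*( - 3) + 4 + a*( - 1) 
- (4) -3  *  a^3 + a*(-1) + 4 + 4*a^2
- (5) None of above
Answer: 4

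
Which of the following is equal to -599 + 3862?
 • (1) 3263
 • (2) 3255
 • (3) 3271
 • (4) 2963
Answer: 1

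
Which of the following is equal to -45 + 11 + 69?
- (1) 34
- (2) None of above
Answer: 2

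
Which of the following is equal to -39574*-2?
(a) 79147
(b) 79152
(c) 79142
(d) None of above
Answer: d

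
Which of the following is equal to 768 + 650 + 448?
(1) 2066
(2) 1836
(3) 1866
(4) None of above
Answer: 3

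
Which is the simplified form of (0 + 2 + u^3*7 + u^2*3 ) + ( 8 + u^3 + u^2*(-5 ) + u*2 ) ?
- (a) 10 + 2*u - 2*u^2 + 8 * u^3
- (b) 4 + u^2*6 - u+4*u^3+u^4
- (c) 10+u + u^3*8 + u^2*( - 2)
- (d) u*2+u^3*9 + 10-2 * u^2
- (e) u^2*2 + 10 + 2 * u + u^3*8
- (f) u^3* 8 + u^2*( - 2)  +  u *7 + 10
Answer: a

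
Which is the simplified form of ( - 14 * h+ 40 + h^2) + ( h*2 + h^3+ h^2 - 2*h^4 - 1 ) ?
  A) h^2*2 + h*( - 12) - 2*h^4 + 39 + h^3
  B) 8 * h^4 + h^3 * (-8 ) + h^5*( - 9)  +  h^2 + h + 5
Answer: A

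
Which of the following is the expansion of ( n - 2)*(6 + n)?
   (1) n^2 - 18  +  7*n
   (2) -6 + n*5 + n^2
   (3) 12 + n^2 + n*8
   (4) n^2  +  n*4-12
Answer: 4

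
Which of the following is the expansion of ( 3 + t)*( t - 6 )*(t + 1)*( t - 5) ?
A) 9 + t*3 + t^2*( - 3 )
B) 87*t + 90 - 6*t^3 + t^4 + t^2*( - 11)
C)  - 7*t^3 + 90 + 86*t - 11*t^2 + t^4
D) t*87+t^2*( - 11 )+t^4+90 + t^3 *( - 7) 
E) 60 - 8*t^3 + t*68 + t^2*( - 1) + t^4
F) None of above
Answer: D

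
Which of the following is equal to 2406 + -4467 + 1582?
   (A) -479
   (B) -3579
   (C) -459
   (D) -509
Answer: A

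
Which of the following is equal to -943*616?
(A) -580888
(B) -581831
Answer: A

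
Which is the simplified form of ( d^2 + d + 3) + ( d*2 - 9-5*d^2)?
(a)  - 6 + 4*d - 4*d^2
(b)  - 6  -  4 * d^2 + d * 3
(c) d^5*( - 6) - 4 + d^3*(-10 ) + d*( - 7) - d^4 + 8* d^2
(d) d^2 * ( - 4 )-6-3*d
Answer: b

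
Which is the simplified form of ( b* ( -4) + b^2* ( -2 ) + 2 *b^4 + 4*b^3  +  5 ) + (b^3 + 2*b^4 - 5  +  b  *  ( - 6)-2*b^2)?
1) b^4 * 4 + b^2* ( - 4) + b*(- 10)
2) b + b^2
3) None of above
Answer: 3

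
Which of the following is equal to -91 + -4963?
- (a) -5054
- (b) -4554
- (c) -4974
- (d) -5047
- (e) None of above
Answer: a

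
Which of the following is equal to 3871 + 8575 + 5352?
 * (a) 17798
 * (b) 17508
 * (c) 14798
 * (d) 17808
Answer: a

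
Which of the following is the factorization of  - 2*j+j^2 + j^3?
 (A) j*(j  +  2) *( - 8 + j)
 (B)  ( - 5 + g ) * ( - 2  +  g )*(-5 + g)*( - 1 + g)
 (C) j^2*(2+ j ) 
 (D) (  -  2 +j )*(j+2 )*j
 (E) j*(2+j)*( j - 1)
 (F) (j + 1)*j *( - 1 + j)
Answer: E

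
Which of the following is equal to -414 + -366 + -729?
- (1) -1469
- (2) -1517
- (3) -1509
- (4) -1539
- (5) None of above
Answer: 3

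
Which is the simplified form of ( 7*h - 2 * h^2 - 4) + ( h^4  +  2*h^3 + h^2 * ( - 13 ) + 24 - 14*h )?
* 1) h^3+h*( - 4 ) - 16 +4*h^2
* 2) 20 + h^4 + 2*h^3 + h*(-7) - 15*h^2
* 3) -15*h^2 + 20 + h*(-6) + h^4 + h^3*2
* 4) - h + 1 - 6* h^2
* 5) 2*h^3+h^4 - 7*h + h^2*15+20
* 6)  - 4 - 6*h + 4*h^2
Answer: 2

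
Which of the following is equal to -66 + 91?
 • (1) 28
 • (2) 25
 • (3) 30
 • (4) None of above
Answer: 2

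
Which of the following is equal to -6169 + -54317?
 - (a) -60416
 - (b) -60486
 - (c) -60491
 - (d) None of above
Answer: b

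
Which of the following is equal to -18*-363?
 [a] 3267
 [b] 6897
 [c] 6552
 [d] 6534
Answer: d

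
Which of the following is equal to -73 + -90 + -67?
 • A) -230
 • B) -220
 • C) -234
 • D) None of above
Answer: A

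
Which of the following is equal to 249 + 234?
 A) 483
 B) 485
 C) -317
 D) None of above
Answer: A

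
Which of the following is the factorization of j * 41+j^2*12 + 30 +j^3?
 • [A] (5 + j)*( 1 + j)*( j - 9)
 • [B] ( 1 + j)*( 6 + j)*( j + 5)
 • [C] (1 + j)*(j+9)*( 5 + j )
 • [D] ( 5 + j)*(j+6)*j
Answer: B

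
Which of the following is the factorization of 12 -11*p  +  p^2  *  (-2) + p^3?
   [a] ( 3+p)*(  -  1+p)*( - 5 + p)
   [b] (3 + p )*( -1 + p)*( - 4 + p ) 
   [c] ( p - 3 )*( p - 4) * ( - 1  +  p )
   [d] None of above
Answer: b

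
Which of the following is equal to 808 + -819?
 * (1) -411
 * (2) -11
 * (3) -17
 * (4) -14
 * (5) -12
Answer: 2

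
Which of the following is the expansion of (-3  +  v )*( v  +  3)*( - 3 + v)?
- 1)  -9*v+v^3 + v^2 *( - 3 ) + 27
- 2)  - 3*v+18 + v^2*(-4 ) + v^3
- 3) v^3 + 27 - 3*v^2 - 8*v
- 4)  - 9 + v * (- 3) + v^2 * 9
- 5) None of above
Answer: 1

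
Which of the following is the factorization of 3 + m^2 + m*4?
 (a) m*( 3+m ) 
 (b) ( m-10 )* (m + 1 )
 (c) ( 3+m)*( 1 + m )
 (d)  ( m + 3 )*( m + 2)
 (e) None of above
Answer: c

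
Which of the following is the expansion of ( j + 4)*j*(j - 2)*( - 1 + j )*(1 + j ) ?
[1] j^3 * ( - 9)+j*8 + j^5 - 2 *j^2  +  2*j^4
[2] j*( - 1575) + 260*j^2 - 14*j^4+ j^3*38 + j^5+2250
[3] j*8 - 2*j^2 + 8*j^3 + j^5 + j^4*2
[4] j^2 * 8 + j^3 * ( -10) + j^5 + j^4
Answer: 1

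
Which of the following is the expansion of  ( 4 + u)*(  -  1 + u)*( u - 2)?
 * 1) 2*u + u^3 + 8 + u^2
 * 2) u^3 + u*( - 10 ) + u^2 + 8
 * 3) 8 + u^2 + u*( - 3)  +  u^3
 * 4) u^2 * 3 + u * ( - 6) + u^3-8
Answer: 2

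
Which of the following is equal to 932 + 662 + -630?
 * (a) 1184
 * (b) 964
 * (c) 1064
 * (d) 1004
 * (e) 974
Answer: b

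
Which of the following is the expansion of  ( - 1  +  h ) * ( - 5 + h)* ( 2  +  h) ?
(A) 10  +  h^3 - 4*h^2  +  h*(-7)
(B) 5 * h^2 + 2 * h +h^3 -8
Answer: A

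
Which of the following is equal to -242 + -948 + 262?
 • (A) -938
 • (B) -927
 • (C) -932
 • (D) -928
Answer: D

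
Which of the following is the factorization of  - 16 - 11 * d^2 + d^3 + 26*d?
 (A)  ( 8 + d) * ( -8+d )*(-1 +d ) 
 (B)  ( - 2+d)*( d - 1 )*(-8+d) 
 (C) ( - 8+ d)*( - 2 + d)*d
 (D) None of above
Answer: B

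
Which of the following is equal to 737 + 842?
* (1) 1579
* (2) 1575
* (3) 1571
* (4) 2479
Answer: 1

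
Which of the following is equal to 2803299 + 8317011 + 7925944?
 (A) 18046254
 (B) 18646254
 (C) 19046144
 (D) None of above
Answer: D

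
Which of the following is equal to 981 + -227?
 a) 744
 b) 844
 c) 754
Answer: c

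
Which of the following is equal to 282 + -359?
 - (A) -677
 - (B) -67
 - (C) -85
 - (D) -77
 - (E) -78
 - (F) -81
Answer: D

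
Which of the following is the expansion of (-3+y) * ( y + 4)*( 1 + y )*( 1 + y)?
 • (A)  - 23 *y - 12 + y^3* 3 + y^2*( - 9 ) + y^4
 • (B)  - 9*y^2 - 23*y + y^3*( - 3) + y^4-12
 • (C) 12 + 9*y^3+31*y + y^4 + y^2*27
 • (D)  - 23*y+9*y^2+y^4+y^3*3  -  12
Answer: A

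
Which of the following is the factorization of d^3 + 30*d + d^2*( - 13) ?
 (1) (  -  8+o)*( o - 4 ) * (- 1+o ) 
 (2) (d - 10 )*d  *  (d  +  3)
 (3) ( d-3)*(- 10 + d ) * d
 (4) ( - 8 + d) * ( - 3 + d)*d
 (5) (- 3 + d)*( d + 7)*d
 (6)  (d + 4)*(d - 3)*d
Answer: 3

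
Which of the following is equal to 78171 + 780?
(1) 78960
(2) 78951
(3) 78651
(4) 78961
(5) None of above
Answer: 2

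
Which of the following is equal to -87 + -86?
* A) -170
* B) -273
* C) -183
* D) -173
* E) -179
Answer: D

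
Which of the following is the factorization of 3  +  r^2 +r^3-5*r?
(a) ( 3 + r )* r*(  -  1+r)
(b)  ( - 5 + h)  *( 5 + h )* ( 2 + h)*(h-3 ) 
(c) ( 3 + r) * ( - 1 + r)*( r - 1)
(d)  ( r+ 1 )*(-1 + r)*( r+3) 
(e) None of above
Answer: c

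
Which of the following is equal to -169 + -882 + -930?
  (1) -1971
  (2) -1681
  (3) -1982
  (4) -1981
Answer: 4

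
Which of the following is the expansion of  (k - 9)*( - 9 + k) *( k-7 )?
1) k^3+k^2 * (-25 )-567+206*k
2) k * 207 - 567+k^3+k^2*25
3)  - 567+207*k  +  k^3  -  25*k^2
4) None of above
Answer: 3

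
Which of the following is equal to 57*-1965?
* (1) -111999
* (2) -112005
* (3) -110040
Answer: 2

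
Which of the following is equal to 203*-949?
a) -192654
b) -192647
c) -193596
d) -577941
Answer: b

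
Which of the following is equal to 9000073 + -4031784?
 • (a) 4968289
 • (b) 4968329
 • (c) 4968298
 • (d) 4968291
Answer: a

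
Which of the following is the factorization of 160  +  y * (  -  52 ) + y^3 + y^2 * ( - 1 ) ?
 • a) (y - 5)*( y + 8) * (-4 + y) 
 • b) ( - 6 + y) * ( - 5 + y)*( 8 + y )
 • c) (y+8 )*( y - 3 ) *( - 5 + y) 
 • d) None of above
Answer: a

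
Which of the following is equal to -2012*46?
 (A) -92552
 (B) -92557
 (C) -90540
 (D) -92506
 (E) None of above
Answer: A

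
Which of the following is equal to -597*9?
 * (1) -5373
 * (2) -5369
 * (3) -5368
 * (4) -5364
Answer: 1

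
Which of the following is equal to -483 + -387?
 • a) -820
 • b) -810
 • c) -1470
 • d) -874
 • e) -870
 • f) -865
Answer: e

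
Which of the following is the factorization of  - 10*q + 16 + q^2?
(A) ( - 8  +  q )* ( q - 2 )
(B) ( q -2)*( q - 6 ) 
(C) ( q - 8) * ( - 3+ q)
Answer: A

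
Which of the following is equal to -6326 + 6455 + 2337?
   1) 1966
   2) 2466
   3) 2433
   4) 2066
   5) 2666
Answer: 2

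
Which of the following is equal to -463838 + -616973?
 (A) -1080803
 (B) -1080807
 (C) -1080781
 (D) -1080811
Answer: D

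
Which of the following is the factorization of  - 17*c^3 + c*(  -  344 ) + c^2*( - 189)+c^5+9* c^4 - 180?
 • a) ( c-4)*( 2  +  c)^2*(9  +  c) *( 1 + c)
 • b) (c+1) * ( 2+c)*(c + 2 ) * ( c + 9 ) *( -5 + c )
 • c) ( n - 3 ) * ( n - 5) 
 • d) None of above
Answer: b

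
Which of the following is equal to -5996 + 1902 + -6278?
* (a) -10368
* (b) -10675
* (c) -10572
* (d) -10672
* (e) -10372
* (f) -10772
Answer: e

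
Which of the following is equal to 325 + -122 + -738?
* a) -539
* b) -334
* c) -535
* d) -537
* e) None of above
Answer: c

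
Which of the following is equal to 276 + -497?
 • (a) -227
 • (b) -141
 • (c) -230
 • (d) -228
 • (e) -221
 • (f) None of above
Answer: e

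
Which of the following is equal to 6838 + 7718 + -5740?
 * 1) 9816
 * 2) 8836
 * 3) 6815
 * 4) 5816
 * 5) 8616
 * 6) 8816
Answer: 6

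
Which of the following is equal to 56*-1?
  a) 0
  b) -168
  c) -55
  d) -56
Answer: d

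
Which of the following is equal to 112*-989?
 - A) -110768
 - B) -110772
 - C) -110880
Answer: A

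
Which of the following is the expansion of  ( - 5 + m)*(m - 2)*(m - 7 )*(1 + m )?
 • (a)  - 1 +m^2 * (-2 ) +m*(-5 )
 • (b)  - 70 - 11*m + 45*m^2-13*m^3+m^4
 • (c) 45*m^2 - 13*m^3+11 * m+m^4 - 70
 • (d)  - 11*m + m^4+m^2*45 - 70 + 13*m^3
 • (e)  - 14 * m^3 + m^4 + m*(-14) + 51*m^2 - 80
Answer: b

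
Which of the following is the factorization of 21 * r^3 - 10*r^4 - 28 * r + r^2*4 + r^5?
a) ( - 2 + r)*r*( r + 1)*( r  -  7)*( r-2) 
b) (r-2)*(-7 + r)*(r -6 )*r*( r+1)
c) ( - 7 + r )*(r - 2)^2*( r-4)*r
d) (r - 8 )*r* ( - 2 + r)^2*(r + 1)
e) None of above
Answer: a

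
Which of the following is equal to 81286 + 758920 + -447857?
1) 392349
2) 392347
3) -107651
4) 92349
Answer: 1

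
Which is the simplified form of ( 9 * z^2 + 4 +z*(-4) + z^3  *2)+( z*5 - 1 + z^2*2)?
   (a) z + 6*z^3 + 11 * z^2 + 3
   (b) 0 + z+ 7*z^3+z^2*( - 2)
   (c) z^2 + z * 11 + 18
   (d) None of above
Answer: d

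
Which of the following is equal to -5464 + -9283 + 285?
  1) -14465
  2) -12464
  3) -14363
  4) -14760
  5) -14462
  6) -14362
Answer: 5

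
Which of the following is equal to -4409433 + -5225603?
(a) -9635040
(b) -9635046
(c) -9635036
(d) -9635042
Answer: c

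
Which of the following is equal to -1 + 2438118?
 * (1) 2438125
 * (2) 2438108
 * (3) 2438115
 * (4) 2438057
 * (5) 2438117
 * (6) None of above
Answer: 5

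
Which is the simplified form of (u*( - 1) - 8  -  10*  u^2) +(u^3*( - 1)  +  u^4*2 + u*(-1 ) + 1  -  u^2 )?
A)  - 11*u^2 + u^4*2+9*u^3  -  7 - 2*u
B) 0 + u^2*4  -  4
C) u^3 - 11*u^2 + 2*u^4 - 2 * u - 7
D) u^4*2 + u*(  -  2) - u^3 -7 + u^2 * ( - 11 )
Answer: D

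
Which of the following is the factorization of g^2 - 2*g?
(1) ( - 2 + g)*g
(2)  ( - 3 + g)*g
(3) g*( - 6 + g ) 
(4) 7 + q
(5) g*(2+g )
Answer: 1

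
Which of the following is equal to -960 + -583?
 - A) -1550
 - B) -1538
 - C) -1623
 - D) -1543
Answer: D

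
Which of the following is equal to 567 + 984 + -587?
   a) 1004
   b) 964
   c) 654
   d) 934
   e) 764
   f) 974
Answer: b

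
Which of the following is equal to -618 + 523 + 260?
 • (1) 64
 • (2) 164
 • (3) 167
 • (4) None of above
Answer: 4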